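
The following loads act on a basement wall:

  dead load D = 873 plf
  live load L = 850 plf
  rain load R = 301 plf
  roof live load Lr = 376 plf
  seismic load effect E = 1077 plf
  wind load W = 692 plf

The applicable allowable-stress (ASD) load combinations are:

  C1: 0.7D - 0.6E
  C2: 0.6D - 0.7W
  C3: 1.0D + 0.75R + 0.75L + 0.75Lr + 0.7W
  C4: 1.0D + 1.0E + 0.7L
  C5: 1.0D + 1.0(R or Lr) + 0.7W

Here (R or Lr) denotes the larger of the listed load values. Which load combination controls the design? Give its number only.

Combination 4

(R or Lr) → Lr = 376 plf.
C1: 0.7(873) - 0.6(1077) = -35.10
C2: 0.6(873) - 0.7(692) = 39.40
C3: 1.0(873) + 0.75(301) + 0.75(850) + 0.75(376) + 0.7(692) = 2502.65
C4: 1.0(873) + 1.0(1077) + 0.7(850) = 2545.00
C5: 1.0(873) + 1.0(376) + 0.7(692) = 1733.40
The largest value is 2545.00 plf from combination 4.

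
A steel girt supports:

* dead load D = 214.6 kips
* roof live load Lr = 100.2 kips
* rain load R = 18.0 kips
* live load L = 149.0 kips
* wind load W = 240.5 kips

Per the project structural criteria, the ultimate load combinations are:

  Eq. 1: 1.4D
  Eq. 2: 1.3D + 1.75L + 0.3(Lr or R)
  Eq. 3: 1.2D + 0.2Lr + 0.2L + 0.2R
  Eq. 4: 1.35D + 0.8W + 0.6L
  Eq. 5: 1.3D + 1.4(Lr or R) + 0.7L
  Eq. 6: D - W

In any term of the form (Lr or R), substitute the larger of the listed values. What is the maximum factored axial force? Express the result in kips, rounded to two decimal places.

(Lr or R) → Lr = 100.2 kips.
Eq. 1: 1.4(214.6) = 300.44
Eq. 2: 1.3(214.6) + 1.75(149.0) + 0.3(100.2) = 278.98 + 260.75 + 30.06 = 569.79
Eq. 3: 1.2(214.6) + 0.2(100.2) + 0.2(149.0) + 0.2(18.0) = 257.52 + 20.04 + 29.80 + 3.60 = 310.96
Eq. 4: 1.35(214.6) + 0.8(240.5) + 0.6(149.0) = 289.71 + 192.40 + 89.40 = 571.51
Eq. 5: 1.3(214.6) + 1.4(100.2) + 0.7(149.0) = 278.98 + 140.28 + 104.30 = 523.56
Eq. 6: 1.0(214.6) - 1.0(240.5) = 214.60 - 240.50 = -25.90
Maximum is from combination 4.

571.51 kips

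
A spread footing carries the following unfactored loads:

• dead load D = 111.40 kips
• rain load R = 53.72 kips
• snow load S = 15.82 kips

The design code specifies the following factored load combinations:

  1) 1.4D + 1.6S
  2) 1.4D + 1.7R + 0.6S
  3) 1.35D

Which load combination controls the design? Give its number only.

1) 1.4(111.40) + 1.6(15.82) = 155.96 + 25.31 = 181.27
2) 1.4(111.40) + 1.7(53.72) + 0.6(15.82) = 256.78
3) 1.35(111.40) = 150.39
The largest value is 256.78 kips from combination 2.

Combination 2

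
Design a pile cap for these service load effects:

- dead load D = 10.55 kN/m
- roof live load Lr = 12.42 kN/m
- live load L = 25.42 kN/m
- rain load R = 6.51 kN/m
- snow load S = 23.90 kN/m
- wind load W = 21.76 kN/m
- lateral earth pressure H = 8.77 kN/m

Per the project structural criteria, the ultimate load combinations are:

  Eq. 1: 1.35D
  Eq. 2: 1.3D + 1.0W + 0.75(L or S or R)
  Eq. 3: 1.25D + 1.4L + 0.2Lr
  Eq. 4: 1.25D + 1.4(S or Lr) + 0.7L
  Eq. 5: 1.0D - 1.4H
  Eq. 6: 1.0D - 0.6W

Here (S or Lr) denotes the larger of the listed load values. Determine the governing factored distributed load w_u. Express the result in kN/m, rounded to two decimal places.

64.44 kN/m

(L or S or R) → L = 25.42 kN/m; (S or Lr) → S = 23.90 kN/m.
Eq. 1: 1.35(10.55) = 14.24
Eq. 2: 1.3(10.55) + 1.0(21.76) + 0.75(25.42) = 54.54
Eq. 3: 1.25(10.55) + 1.4(25.42) + 0.2(12.42) = 51.26
Eq. 4: 1.25(10.55) + 1.4(23.90) + 0.7(25.42) = 64.44
Eq. 5: 1.0(10.55) - 1.4(8.77) = -1.73
Eq. 6: 1.0(10.55) - 0.6(21.76) = -2.51
The controlling combination is 4, giving 64.44 kN/m.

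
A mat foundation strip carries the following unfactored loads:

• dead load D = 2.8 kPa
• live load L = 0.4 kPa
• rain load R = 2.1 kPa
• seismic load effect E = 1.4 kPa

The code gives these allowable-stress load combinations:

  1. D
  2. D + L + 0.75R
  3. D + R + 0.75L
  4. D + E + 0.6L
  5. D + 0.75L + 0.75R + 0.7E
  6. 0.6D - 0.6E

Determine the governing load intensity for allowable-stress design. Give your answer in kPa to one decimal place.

1. 1.0(2.8) = 2.8
2. 1.0(2.8) + 1.0(0.4) + 0.75(2.1) = 4.8
3. 1.0(2.8) + 1.0(2.1) + 0.75(0.4) = 5.2
4. 1.0(2.8) + 1.0(1.4) + 0.6(0.4) = 4.4
5. 1.0(2.8) + 0.75(0.4) + 0.75(2.1) + 0.7(1.4) = 5.7
6. 0.6(2.8) - 0.6(1.4) = 0.8
Combination 5 governs: q = 5.7 kPa.

5.7 kPa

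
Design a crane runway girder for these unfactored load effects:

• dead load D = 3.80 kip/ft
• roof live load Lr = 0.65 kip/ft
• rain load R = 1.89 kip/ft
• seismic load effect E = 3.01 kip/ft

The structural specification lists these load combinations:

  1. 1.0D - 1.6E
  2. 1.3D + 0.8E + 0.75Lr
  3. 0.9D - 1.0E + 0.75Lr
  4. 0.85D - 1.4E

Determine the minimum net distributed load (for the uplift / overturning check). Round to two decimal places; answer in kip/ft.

1. 1.0(3.80) - 1.6(3.01) = 3.80 - 4.82 = -1.02
2. 1.3(3.80) + 0.8(3.01) + 0.75(0.65) = 4.94 + 2.41 + 0.49 = 7.84
3. 0.9(3.80) - 1.0(3.01) + 0.75(0.65) = 3.42 - 3.01 + 0.49 = 0.90
4. 0.85(3.80) - 1.4(3.01) = 3.23 - 4.21 = -0.98
Combination 1 gives the minimum: -1.02 kip/ft.

-1.02 kip/ft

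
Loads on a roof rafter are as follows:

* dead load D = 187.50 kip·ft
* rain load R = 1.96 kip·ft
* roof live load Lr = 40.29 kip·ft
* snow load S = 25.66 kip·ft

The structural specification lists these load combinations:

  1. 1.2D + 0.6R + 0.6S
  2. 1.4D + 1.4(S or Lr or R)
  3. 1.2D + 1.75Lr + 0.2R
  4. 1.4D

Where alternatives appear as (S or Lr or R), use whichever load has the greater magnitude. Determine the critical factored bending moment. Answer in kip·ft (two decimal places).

318.91 kip·ft

(S or Lr or R) → Lr = 40.29 kip·ft.
1. 1.2(187.50) + 0.6(1.96) + 0.6(25.66) = 241.57
2. 1.4(187.50) + 1.4(40.29) = 262.50 + 56.41 = 318.91
3. 1.2(187.50) + 1.75(40.29) + 0.2(1.96) = 225.00 + 70.51 + 0.39 = 295.90
4. 1.4(187.50) = 262.50
Maximum is from combination 2.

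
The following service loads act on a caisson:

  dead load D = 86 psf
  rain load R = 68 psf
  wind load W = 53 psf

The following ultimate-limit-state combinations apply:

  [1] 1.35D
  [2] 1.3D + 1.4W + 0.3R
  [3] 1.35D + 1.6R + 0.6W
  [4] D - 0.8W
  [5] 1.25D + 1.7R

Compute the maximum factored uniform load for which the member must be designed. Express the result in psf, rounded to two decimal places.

[1] 1.35(86) = 116.10
[2] 1.3(86) + 1.4(53) + 0.3(68) = 111.80 + 74.20 + 20.40 = 206.40
[3] 1.35(86) + 1.6(68) + 0.6(53) = 116.10 + 108.80 + 31.80 = 256.70
[4] 1.0(86) - 0.8(53) = 86.00 - 42.40 = 43.60
[5] 1.25(86) + 1.7(68) = 107.50 + 115.60 = 223.10
The controlling combination is 3, giving 256.70 psf.

256.70 psf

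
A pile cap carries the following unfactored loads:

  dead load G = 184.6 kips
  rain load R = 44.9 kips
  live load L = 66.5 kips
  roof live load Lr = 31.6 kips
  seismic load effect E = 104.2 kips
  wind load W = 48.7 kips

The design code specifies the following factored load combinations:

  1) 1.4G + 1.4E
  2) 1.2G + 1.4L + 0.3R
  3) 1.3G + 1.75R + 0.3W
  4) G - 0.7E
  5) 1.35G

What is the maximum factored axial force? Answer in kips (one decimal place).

404.3 kips

1) 1.4(184.6) + 1.4(104.2) = 258.4 + 145.9 = 404.3
2) 1.2(184.6) + 1.4(66.5) + 0.3(44.9) = 221.5 + 93.1 + 13.5 = 328.1
3) 1.3(184.6) + 1.75(44.9) + 0.3(48.7) = 240.0 + 78.6 + 14.6 = 333.2
4) 1.0(184.6) - 0.7(104.2) = 184.6 - 72.9 = 111.7
5) 1.35(184.6) = 249.2
Maximum is from combination 1.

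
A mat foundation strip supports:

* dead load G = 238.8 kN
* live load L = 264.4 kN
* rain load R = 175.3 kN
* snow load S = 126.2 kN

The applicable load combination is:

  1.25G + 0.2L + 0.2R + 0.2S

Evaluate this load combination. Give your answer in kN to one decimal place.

1.25(238.8) + 0.2(264.4) + 0.2(175.3) + 0.2(126.2) = 298.5 + 52.9 + 35.1 + 25.2 = 411.7
V_u = 411.7 kN.

411.7 kN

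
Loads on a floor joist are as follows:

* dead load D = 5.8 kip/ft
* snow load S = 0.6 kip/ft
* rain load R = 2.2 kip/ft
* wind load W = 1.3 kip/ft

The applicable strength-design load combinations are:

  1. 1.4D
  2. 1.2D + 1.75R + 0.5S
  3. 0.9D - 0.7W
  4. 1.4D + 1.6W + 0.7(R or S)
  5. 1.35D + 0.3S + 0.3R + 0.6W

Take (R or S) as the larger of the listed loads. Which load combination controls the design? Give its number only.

Combination 4

(R or S) → R = 2.2 kip/ft.
1. 1.4(5.8) = 8.1
2. 1.2(5.8) + 1.75(2.2) + 0.5(0.6) = 11.1
3. 0.9(5.8) - 0.7(1.3) = 5.2 - 0.9 = 4.3
4. 1.4(5.8) + 1.6(1.3) + 0.7(2.2) = 8.1 + 2.1 + 1.5 = 11.7
5. 1.35(5.8) + 0.3(0.6) + 0.3(2.2) + 0.6(1.3) = 7.8 + 0.2 + 0.7 + 0.8 = 9.5
The largest value is 11.7 kip/ft from combination 4.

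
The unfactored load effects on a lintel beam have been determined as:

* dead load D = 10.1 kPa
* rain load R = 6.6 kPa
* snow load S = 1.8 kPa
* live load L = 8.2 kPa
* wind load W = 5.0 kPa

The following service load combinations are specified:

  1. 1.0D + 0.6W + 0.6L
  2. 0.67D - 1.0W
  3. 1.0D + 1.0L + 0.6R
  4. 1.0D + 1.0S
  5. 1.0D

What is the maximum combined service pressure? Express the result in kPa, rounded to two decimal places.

1. 1.0(10.1) + 0.6(5.0) + 0.6(8.2) = 10.10 + 3.00 + 4.92 = 18.02
2. 0.67(10.1) - 1.0(5.0) = 6.77 - 5.00 = 1.77
3. 1.0(10.1) + 1.0(8.2) + 0.6(6.6) = 10.10 + 8.20 + 3.96 = 22.26
4. 1.0(10.1) + 1.0(1.8) = 10.10 + 1.80 = 11.90
5. 1.0(10.1) = 10.10
Combination 3 governs: p = 22.26 kPa.

22.26 kPa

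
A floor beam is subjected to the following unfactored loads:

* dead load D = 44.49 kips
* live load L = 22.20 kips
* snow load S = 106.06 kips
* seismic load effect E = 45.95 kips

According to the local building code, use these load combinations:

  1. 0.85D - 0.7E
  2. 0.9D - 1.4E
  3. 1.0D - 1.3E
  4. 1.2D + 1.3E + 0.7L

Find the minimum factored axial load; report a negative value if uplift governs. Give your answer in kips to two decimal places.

1. 0.85(44.49) - 0.7(45.95) = 37.82 - 32.17 = 5.65
2. 0.9(44.49) - 1.4(45.95) = 40.04 - 64.33 = -24.29
3. 1.0(44.49) - 1.3(45.95) = 44.49 - 59.74 = -15.25
4. 1.2(44.49) + 1.3(45.95) + 0.7(22.20) = 128.66
Combination 2 gives the minimum: -24.29 kips.

-24.29 kips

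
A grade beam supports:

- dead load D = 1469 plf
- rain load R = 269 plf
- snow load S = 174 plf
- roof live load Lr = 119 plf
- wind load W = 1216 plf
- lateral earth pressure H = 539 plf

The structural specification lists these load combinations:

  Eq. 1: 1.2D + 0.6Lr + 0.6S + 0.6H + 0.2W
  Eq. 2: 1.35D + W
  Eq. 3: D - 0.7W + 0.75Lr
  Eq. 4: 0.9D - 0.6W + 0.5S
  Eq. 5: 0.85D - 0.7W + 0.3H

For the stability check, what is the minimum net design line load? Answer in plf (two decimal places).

Eq. 1: 1.2(1469) + 0.6(119) + 0.6(174) + 0.6(539) + 0.2(1216) = 2505.20
Eq. 2: 1.35(1469) + 1.0(1216) = 3199.15
Eq. 3: 1.0(1469) - 0.7(1216) + 0.75(119) = 707.05
Eq. 4: 0.9(1469) - 0.6(1216) + 0.5(174) = 679.50
Eq. 5: 0.85(1469) - 0.7(1216) + 0.3(539) = 559.15
Combination 5 gives the minimum: 559.15 plf.

559.15 plf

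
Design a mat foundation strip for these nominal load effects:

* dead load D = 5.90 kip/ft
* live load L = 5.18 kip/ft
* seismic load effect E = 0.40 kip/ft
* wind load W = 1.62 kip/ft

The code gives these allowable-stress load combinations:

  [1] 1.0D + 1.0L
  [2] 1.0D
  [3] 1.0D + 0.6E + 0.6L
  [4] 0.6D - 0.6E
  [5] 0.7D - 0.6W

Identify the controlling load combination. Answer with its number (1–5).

Combination 1

[1] 1.0(5.90) + 1.0(5.18) = 5.90 + 5.18 = 11.08
[2] 1.0(5.90) = 5.90
[3] 1.0(5.90) + 0.6(0.40) + 0.6(5.18) = 5.90 + 0.24 + 3.11 = 9.25
[4] 0.6(5.90) - 0.6(0.40) = 3.54 - 0.24 = 3.30
[5] 0.7(5.90) - 0.6(1.62) = 4.13 - 0.97 = 3.16
The largest value is 11.08 kip/ft from combination 1.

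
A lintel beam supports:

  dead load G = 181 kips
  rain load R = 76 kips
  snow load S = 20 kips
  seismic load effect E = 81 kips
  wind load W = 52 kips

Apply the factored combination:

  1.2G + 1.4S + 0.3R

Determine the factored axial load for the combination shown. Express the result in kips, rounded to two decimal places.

1.2(181) + 1.4(20) + 0.3(76) = 217.20 + 28.00 + 22.80 = 268.00
P_u = 268.00 kips.

268.00 kips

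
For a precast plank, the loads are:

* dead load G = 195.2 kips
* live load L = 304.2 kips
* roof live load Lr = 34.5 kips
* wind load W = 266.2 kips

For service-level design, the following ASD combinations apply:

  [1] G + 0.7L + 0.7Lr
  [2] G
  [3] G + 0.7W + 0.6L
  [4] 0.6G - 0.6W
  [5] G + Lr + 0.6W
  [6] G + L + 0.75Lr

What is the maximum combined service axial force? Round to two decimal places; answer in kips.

[1] 1.0(195.2) + 0.7(304.2) + 0.7(34.5) = 195.20 + 212.94 + 24.15 = 432.29
[2] 1.0(195.2) = 195.20
[3] 1.0(195.2) + 0.7(266.2) + 0.6(304.2) = 195.20 + 186.34 + 182.52 = 564.06
[4] 0.6(195.2) - 0.6(266.2) = 117.12 - 159.72 = -42.60
[5] 1.0(195.2) + 1.0(34.5) + 0.6(266.2) = 195.20 + 34.50 + 159.72 = 389.42
[6] 1.0(195.2) + 1.0(304.2) + 0.75(34.5) = 195.20 + 304.20 + 25.88 = 525.28
Combination 3 governs: P = 564.06 kips.

564.06 kips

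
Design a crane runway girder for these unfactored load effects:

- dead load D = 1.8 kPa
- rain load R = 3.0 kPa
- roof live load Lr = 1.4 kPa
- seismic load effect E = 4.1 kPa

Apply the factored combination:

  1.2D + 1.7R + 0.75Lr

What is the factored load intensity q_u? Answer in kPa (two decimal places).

1.2(1.8) + 1.7(3.0) + 0.75(1.4) = 2.16 + 5.10 + 1.05 = 8.31
q_u = 8.31 kPa.

8.31 kPa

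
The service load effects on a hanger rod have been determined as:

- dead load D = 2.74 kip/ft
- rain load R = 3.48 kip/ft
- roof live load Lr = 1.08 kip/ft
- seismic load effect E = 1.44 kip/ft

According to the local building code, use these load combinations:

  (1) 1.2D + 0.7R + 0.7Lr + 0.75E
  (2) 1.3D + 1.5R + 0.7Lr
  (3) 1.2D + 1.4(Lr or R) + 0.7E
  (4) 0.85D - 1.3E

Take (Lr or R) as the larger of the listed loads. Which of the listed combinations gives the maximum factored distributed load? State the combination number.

Combination 2

(Lr or R) → R = 3.48 kip/ft.
(1) 1.2(2.74) + 0.7(3.48) + 0.7(1.08) + 0.75(1.44) = 7.56
(2) 1.3(2.74) + 1.5(3.48) + 0.7(1.08) = 3.56 + 5.22 + 0.76 = 9.54
(3) 1.2(2.74) + 1.4(3.48) + 0.7(1.44) = 3.29 + 4.87 + 1.01 = 9.17
(4) 0.85(2.74) - 1.3(1.44) = 2.33 - 1.87 = 0.46
The largest value is 9.54 kip/ft from combination 2.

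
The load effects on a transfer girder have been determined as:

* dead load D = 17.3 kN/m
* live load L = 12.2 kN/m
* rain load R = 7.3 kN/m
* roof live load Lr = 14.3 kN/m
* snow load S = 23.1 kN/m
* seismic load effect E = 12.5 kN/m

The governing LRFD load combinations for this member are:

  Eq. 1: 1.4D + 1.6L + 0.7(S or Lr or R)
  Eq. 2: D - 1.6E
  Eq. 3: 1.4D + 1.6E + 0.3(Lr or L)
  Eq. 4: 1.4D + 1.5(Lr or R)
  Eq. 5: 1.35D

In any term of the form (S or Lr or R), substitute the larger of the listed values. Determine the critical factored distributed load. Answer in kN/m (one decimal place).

(S or Lr or R) → S = 23.1 kN/m; (Lr or L) → Lr = 14.3 kN/m; (Lr or R) → Lr = 14.3 kN/m.
Eq. 1: 1.4(17.3) + 1.6(12.2) + 0.7(23.1) = 24.2 + 19.5 + 16.2 = 59.9
Eq. 2: 1.0(17.3) - 1.6(12.5) = 17.3 - 20.0 = -2.7
Eq. 3: 1.4(17.3) + 1.6(12.5) + 0.3(14.3) = 24.2 + 20.0 + 4.3 = 48.5
Eq. 4: 1.4(17.3) + 1.5(14.3) = 24.2 + 21.5 = 45.7
Eq. 5: 1.35(17.3) = 23.4
The controlling combination is 1, giving 59.9 kN/m.

59.9 kN/m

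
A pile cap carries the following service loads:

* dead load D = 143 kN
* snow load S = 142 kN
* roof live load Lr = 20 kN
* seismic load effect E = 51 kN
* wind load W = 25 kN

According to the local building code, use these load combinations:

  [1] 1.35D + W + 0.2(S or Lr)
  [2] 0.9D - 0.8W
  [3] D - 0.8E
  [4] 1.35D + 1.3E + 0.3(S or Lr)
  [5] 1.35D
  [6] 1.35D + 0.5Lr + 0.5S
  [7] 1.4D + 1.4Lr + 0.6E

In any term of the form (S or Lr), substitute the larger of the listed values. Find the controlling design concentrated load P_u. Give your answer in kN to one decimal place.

302.0 kN

(S or Lr) → S = 142 kN.
[1] 1.35(143) + 1.0(25) + 0.2(142) = 246.5
[2] 0.9(143) - 0.8(25) = 108.7
[3] 1.0(143) - 0.8(51) = 102.2
[4] 1.35(143) + 1.3(51) + 0.3(142) = 302.0
[5] 1.35(143) = 193.1
[6] 1.35(143) + 0.5(20) + 0.5(142) = 274.1
[7] 1.4(143) + 1.4(20) + 0.6(51) = 258.8
The controlling combination is 4, giving 302.0 kN.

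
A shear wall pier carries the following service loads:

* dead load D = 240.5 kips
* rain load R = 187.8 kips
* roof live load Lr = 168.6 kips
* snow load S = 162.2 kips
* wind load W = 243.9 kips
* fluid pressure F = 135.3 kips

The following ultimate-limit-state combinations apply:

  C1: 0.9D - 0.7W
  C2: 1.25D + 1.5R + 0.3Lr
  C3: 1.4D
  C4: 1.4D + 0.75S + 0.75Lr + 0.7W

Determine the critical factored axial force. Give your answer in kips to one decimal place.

755.5 kips

C1: 0.9(240.5) - 0.7(243.9) = 45.7
C2: 1.25(240.5) + 1.5(187.8) + 0.3(168.6) = 300.6 + 281.7 + 50.6 = 632.9
C3: 1.4(240.5) = 336.7
C4: 1.4(240.5) + 0.75(162.2) + 0.75(168.6) + 0.7(243.9) = 755.5
Combination 4 governs: P_u = 755.5 kips.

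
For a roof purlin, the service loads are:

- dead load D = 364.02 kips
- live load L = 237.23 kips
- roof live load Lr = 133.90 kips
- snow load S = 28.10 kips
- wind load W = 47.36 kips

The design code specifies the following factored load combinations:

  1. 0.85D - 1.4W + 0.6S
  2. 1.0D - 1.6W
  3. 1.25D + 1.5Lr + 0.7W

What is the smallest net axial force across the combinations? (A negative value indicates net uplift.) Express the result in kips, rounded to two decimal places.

259.97 kips

1. 0.85(364.02) - 1.4(47.36) + 0.6(28.10) = 259.97
2. 1.0(364.02) - 1.6(47.36) = 288.24
3. 1.25(364.02) + 1.5(133.90) + 0.7(47.36) = 689.03
Combination 1 gives the minimum: 259.97 kips.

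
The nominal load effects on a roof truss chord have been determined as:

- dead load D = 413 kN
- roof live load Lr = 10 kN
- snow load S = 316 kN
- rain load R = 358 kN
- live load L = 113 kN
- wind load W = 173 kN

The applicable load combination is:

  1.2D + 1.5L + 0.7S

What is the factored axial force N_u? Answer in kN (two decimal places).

886.30 kN

1.2(413) + 1.5(113) + 0.7(316) = 495.60 + 169.50 + 221.20 = 886.30
N_u = 886.30 kN.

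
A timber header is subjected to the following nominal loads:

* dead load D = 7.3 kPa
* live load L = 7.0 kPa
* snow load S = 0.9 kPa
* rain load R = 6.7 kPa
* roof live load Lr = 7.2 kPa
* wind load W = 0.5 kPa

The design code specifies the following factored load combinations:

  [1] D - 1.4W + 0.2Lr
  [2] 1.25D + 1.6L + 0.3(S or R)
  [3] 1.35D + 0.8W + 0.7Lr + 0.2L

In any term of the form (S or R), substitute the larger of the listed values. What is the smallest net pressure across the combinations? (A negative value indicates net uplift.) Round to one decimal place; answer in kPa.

(S or R) → R = 6.7 kPa.
[1] 1.0(7.3) - 1.4(0.5) + 0.2(7.2) = 7.3 - 0.7 + 1.4 = 8.0
[2] 1.25(7.3) + 1.6(7.0) + 0.3(6.7) = 9.1 + 11.2 + 2.0 = 22.3
[3] 1.35(7.3) + 0.8(0.5) + 0.7(7.2) + 0.2(7.0) = 9.9 + 0.4 + 5.0 + 1.4 = 16.7
Combination 1 gives the minimum: 8.0 kPa.

8.0 kPa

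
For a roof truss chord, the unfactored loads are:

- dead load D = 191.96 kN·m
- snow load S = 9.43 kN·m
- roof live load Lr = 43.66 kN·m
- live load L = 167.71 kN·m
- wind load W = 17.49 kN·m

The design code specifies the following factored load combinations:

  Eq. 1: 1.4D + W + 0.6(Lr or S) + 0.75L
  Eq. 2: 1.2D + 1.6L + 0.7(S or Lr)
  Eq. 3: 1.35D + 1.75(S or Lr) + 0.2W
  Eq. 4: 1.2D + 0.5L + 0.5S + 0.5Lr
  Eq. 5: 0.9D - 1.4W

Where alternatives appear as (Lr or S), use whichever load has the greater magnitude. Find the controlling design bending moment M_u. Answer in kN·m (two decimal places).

(Lr or S) → Lr = 43.66 kN·m; (S or Lr) → Lr = 43.66 kN·m.
Eq. 1: 1.4(191.96) + 1.0(17.49) + 0.6(43.66) + 0.75(167.71) = 438.21
Eq. 2: 1.2(191.96) + 1.6(167.71) + 0.7(43.66) = 529.25
Eq. 3: 1.35(191.96) + 1.75(43.66) + 0.2(17.49) = 339.05
Eq. 4: 1.2(191.96) + 0.5(167.71) + 0.5(9.43) + 0.5(43.66) = 340.75
Eq. 5: 0.9(191.96) - 1.4(17.49) = 148.28
Combination 2 governs: M_u = 529.25 kN·m.

529.25 kN·m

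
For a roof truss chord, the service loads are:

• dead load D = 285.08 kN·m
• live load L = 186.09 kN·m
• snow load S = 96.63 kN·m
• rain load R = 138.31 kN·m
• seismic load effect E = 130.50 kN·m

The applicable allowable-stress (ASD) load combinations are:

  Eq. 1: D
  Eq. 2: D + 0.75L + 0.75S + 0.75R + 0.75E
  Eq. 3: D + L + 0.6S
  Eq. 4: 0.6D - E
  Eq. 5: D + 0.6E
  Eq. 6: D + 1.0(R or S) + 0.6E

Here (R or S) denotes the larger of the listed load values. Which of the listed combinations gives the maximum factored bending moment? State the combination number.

Combination 2

(R or S) → R = 138.31 kN·m.
Eq. 1: 1.0(285.08) = 285.08
Eq. 2: 1.0(285.08) + 0.75(186.09) + 0.75(96.63) + 0.75(138.31) + 0.75(130.50) = 285.08 + 139.57 + 72.47 + 103.73 + 97.88 = 698.73
Eq. 3: 1.0(285.08) + 1.0(186.09) + 0.6(96.63) = 285.08 + 186.09 + 57.98 = 529.15
Eq. 4: 0.6(285.08) - 1.0(130.50) = 171.05 - 130.50 = 40.55
Eq. 5: 1.0(285.08) + 0.6(130.50) = 285.08 + 78.30 = 363.38
Eq. 6: 1.0(285.08) + 1.0(138.31) + 0.6(130.50) = 285.08 + 138.31 + 78.30 = 501.69
The largest value is 698.73 kN·m from combination 2.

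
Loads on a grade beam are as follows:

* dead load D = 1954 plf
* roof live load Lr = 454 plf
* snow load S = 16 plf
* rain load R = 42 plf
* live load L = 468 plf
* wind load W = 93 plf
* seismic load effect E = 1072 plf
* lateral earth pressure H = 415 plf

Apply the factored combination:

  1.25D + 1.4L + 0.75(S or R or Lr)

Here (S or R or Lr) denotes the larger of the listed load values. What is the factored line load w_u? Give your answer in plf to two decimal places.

(S or R or Lr) → Lr = 454 plf.
1.25(1954) + 1.4(468) + 0.75(454) = 2442.50 + 655.20 + 340.50 = 3438.20
w_u = 3438.20 plf.

3438.20 plf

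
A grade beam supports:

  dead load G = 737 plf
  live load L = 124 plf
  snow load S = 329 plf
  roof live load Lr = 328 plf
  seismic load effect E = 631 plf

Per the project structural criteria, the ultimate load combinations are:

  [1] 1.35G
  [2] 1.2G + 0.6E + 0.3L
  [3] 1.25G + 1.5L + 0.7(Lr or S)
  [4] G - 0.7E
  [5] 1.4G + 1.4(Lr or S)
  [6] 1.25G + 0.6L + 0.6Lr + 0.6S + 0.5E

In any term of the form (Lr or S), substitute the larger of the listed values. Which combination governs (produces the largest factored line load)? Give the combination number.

(Lr or S) → S = 329 plf.
[1] 1.35(737) = 994.95
[2] 1.2(737) + 0.6(631) + 0.3(124) = 1300.20
[3] 1.25(737) + 1.5(124) + 0.7(329) = 1337.55
[4] 1.0(737) - 0.7(631) = 295.30
[5] 1.4(737) + 1.4(329) = 1492.40
[6] 1.25(737) + 0.6(124) + 0.6(328) + 0.6(329) + 0.5(631) = 1705.35
The largest value is 1705.35 plf from combination 6.

Combination 6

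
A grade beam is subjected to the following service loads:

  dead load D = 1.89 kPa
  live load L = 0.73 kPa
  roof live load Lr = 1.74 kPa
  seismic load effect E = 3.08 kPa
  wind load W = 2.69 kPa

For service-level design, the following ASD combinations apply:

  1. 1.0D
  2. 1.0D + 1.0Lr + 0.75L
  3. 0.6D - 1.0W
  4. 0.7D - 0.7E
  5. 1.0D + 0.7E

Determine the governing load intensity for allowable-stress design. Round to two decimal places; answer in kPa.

1. 1.0(1.89) = 1.89
2. 1.0(1.89) + 1.0(1.74) + 0.75(0.73) = 4.18
3. 0.6(1.89) - 1.0(2.69) = -1.56
4. 0.7(1.89) - 0.7(3.08) = -0.83
5. 1.0(1.89) + 0.7(3.08) = 4.05
The controlling combination is 2, giving 4.18 kPa.

4.18 kPa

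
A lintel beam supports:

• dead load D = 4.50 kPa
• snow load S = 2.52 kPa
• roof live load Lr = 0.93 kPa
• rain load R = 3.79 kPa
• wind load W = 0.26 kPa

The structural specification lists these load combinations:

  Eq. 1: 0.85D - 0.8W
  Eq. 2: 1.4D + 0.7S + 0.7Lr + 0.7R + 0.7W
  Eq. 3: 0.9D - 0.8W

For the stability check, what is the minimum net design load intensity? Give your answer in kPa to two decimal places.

Eq. 1: 0.85(4.50) - 0.8(0.26) = 3.62
Eq. 2: 1.4(4.50) + 0.7(2.52) + 0.7(0.93) + 0.7(3.79) + 0.7(0.26) = 11.55
Eq. 3: 0.9(4.50) - 0.8(0.26) = 3.84
Combination 1 gives the minimum: 3.62 kPa.

3.62 kPa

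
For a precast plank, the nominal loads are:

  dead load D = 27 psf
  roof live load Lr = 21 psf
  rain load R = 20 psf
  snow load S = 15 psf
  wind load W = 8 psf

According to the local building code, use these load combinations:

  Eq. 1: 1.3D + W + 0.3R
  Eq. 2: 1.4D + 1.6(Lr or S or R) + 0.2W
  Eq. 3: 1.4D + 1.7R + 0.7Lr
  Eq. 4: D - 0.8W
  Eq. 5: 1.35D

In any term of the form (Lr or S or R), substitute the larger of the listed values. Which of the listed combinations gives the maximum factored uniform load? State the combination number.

(Lr or S or R) → Lr = 21 psf.
Eq. 1: 1.3(27) + 1.0(8) + 0.3(20) = 49.1
Eq. 2: 1.4(27) + 1.6(21) + 0.2(8) = 73.0
Eq. 3: 1.4(27) + 1.7(20) + 0.7(21) = 86.5
Eq. 4: 1.0(27) - 0.8(8) = 20.6
Eq. 5: 1.35(27) = 36.5
The largest value is 86.5 psf from combination 3.

Combination 3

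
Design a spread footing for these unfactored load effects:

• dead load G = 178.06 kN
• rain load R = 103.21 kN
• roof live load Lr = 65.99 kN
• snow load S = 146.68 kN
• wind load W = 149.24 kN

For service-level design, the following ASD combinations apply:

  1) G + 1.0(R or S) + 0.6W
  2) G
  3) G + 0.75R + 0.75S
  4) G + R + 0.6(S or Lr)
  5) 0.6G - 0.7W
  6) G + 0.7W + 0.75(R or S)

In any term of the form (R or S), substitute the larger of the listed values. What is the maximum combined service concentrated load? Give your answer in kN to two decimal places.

(R or S) → S = 146.68 kN; (S or Lr) → S = 146.68 kN.
1) 1.0(178.06) + 1.0(146.68) + 0.6(149.24) = 414.28
2) 1.0(178.06) = 178.06
3) 1.0(178.06) + 0.75(103.21) + 0.75(146.68) = 365.48
4) 1.0(178.06) + 1.0(103.21) + 0.6(146.68) = 369.28
5) 0.6(178.06) - 0.7(149.24) = 2.37
6) 1.0(178.06) + 0.7(149.24) + 0.75(146.68) = 392.54
The controlling combination is 1, giving 414.28 kN.

414.28 kN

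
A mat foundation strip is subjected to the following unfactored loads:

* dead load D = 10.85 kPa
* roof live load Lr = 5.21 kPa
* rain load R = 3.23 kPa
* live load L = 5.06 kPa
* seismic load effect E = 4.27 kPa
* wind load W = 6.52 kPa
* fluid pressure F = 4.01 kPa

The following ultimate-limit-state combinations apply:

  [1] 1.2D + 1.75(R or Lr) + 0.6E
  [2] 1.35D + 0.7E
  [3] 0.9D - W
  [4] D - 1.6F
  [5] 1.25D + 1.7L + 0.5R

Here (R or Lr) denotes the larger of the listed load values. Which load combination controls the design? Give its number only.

(R or Lr) → Lr = 5.21 kPa.
[1] 1.2(10.85) + 1.75(5.21) + 0.6(4.27) = 13.02 + 9.12 + 2.56 = 24.70
[2] 1.35(10.85) + 0.7(4.27) = 14.65 + 2.99 = 17.64
[3] 0.9(10.85) - 1.0(6.52) = 9.77 - 6.52 = 3.25
[4] 1.0(10.85) - 1.6(4.01) = 10.85 - 6.42 = 4.43
[5] 1.25(10.85) + 1.7(5.06) + 0.5(3.23) = 13.56 + 8.60 + 1.62 = 23.78
The largest value is 24.70 kPa from combination 1.

Combination 1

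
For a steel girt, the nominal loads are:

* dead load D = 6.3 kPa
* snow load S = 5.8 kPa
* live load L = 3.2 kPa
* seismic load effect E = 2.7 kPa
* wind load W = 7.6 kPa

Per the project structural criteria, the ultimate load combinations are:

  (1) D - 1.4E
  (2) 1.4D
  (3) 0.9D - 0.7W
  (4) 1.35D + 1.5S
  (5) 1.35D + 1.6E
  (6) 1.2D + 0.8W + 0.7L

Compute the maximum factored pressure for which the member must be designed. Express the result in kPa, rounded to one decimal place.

17.2 kPa

(1) 1.0(6.3) - 1.4(2.7) = 2.5
(2) 1.4(6.3) = 8.8
(3) 0.9(6.3) - 0.7(7.6) = 0.4
(4) 1.35(6.3) + 1.5(5.8) = 17.2
(5) 1.35(6.3) + 1.6(2.7) = 12.8
(6) 1.2(6.3) + 0.8(7.6) + 0.7(3.2) = 15.9
Maximum is from combination 4.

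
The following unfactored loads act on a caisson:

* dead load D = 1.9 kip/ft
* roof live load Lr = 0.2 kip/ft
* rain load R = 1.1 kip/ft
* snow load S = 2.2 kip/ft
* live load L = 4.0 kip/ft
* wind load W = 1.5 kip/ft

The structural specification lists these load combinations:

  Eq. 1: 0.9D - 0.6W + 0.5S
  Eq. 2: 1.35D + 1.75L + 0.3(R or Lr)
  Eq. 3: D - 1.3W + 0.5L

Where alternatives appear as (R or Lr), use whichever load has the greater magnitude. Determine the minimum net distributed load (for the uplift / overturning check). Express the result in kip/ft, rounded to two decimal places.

(R or Lr) → R = 1.1 kip/ft.
Eq. 1: 0.9(1.9) - 0.6(1.5) + 0.5(2.2) = 1.71 - 0.90 + 1.10 = 1.91
Eq. 2: 1.35(1.9) + 1.75(4.0) + 0.3(1.1) = 2.57 + 7.00 + 0.33 = 9.90
Eq. 3: 1.0(1.9) - 1.3(1.5) + 0.5(4.0) = 1.90 - 1.95 + 2.00 = 1.95
Combination 1 gives the minimum: 1.91 kip/ft.

1.91 kip/ft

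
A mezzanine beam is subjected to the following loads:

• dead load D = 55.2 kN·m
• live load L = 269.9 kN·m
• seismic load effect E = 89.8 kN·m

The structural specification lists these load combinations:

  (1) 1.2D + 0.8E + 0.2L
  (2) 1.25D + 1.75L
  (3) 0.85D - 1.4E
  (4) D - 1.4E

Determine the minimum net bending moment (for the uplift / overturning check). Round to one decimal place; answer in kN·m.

(1) 1.2(55.2) + 0.8(89.8) + 0.2(269.9) = 192.1
(2) 1.25(55.2) + 1.75(269.9) = 69.0 + 472.3 = 541.3
(3) 0.85(55.2) - 1.4(89.8) = 46.9 - 125.7 = -78.8
(4) 1.0(55.2) - 1.4(89.8) = 55.2 - 125.7 = -70.5
Combination 3 gives the minimum: -78.8 kN·m.

-78.8 kN·m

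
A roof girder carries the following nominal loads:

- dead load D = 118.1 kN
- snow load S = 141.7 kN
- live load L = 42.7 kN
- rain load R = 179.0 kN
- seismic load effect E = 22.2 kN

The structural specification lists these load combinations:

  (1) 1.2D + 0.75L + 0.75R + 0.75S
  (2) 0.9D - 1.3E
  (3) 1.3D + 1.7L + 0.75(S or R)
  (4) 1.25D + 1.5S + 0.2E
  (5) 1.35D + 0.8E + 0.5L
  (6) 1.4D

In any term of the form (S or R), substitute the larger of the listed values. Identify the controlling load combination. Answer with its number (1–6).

(S or R) → R = 179.0 kN.
(1) 1.2(118.1) + 0.75(42.7) + 0.75(179.0) + 0.75(141.7) = 414.27
(2) 0.9(118.1) - 1.3(22.2) = 106.29 - 28.86 = 77.43
(3) 1.3(118.1) + 1.7(42.7) + 0.75(179.0) = 153.53 + 72.59 + 134.25 = 360.37
(4) 1.25(118.1) + 1.5(141.7) + 0.2(22.2) = 147.63 + 212.55 + 4.44 = 364.62
(5) 1.35(118.1) + 0.8(22.2) + 0.5(42.7) = 159.44 + 17.76 + 21.35 = 198.55
(6) 1.4(118.1) = 165.34
The largest value is 414.27 kN from combination 1.

Combination 1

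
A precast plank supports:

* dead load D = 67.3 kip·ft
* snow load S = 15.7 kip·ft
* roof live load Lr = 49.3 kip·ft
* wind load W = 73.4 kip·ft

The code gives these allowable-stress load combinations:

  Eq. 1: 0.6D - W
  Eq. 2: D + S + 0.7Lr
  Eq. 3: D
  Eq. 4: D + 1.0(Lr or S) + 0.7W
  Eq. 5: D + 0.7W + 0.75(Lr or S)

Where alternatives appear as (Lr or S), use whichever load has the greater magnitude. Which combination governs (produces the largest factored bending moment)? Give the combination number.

(Lr or S) → Lr = 49.3 kip·ft.
Eq. 1: 0.6(67.3) - 1.0(73.4) = -33.02
Eq. 2: 1.0(67.3) + 1.0(15.7) + 0.7(49.3) = 117.51
Eq. 3: 1.0(67.3) = 67.30
Eq. 4: 1.0(67.3) + 1.0(49.3) + 0.7(73.4) = 167.98
Eq. 5: 1.0(67.3) + 0.7(73.4) + 0.75(49.3) = 155.66
The largest value is 167.98 kip·ft from combination 4.

Combination 4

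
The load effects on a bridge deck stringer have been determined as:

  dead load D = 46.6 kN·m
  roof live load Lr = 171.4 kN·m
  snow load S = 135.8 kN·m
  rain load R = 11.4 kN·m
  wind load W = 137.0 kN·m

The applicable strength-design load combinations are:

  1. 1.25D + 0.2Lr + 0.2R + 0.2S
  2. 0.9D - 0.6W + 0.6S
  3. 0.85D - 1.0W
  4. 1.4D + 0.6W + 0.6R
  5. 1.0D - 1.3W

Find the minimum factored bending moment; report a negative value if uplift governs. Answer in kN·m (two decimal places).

-131.50 kN·m

1. 1.25(46.6) + 0.2(171.4) + 0.2(11.4) + 0.2(135.8) = 58.25 + 34.28 + 2.28 + 27.16 = 121.97
2. 0.9(46.6) - 0.6(137.0) + 0.6(135.8) = 41.94 - 82.20 + 81.48 = 41.22
3. 0.85(46.6) - 1.0(137.0) = 39.61 - 137.00 = -97.39
4. 1.4(46.6) + 0.6(137.0) + 0.6(11.4) = 65.24 + 82.20 + 6.84 = 154.28
5. 1.0(46.6) - 1.3(137.0) = 46.60 - 178.10 = -131.50
Combination 5 gives the minimum: -131.50 kN·m.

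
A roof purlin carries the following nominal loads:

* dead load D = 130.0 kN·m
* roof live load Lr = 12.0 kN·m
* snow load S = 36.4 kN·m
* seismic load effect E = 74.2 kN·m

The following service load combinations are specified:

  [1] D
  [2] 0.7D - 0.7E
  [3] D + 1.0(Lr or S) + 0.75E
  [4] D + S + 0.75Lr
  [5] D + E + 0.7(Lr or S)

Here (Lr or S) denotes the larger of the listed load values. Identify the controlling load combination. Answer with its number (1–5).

Combination 5

(Lr or S) → S = 36.4 kN·m.
[1] 1.0(130.0) = 130.00
[2] 0.7(130.0) - 0.7(74.2) = 91.00 - 51.94 = 39.06
[3] 1.0(130.0) + 1.0(36.4) + 0.75(74.2) = 130.00 + 36.40 + 55.65 = 222.05
[4] 1.0(130.0) + 1.0(36.4) + 0.75(12.0) = 130.00 + 36.40 + 9.00 = 175.40
[5] 1.0(130.0) + 1.0(74.2) + 0.7(36.4) = 130.00 + 74.20 + 25.48 = 229.68
The largest value is 229.68 kN·m from combination 5.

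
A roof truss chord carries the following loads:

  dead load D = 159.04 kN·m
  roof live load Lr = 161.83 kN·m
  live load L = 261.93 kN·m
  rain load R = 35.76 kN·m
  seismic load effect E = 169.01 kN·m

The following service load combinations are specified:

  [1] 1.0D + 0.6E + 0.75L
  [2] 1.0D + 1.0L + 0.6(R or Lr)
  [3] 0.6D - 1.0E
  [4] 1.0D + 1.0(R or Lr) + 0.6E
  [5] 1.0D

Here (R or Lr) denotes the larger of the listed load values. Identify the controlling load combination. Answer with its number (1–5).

(R or Lr) → Lr = 161.83 kN·m.
[1] 1.0(159.04) + 0.6(169.01) + 0.75(261.93) = 456.89
[2] 1.0(159.04) + 1.0(261.93) + 0.6(161.83) = 159.04 + 261.93 + 97.10 = 518.07
[3] 0.6(159.04) - 1.0(169.01) = 95.42 - 169.01 = -73.59
[4] 1.0(159.04) + 1.0(161.83) + 0.6(169.01) = 159.04 + 161.83 + 101.41 = 422.28
[5] 1.0(159.04) = 159.04
The largest value is 518.07 kN·m from combination 2.

Combination 2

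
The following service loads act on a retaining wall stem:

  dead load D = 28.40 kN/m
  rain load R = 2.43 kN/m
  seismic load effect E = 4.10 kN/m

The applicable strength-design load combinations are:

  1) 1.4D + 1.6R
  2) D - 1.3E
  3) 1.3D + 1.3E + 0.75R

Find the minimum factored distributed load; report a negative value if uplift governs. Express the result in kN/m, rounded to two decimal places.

23.07 kN/m

1) 1.4(28.40) + 1.6(2.43) = 43.65
2) 1.0(28.40) - 1.3(4.10) = 23.07
3) 1.3(28.40) + 1.3(4.10) + 0.75(2.43) = 44.07
Combination 2 gives the minimum: 23.07 kN/m.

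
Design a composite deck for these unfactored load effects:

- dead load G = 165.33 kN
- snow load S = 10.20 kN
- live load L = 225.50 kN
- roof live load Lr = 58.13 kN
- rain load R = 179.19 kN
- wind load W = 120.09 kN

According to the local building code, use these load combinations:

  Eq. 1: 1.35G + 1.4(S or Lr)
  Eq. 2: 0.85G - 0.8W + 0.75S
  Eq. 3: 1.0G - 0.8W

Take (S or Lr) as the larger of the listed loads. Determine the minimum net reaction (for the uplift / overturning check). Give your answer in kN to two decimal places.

52.11 kN

(S or Lr) → Lr = 58.13 kN.
Eq. 1: 1.35(165.33) + 1.4(58.13) = 223.20 + 81.38 = 304.58
Eq. 2: 0.85(165.33) - 0.8(120.09) + 0.75(10.20) = 140.53 - 96.07 + 7.65 = 52.11
Eq. 3: 1.0(165.33) - 0.8(120.09) = 165.33 - 96.07 = 69.26
Combination 2 gives the minimum: 52.11 kN.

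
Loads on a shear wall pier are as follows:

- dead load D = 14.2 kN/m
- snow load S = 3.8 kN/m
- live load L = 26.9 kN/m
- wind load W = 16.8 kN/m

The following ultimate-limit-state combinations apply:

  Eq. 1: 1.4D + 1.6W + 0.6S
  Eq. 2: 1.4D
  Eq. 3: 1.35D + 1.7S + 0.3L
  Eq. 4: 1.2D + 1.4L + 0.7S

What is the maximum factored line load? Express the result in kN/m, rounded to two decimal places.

Eq. 1: 1.4(14.2) + 1.6(16.8) + 0.6(3.8) = 49.04
Eq. 2: 1.4(14.2) = 19.88
Eq. 3: 1.35(14.2) + 1.7(3.8) + 0.3(26.9) = 33.70
Eq. 4: 1.2(14.2) + 1.4(26.9) + 0.7(3.8) = 57.36
The controlling combination is 4, giving 57.36 kN/m.

57.36 kN/m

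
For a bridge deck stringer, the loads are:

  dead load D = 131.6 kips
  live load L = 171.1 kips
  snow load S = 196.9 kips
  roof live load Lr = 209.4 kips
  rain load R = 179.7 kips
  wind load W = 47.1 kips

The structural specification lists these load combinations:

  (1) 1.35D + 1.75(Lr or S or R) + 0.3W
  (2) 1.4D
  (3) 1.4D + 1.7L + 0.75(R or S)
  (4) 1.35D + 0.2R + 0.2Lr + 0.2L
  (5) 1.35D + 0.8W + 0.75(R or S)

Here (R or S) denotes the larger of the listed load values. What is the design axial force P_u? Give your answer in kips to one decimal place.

(Lr or S or R) → Lr = 209.4 kips; (R or S) → S = 196.9 kips.
(1) 1.35(131.6) + 1.75(209.4) + 0.3(47.1) = 558.2
(2) 1.4(131.6) = 184.2
(3) 1.4(131.6) + 1.7(171.1) + 0.75(196.9) = 184.2 + 290.9 + 147.7 = 622.8
(4) 1.35(131.6) + 0.2(179.7) + 0.2(209.4) + 0.2(171.1) = 177.7 + 35.9 + 41.9 + 34.2 = 289.7
(5) 1.35(131.6) + 0.8(47.1) + 0.75(196.9) = 363.0
The controlling combination is 3, giving 622.8 kips.

622.8 kips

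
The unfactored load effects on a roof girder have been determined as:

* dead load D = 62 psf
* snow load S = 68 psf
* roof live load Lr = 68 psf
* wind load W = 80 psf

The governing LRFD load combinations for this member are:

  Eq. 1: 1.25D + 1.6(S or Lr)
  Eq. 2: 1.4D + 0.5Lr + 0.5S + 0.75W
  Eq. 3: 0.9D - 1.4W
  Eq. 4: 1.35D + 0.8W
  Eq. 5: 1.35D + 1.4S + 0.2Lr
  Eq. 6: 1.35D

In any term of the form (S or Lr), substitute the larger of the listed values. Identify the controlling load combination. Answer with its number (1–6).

Combination 2

(S or Lr) → S = 68 psf.
Eq. 1: 1.25(62) + 1.6(68) = 77.50 + 108.80 = 186.30
Eq. 2: 1.4(62) + 0.5(68) + 0.5(68) + 0.75(80) = 86.80 + 34.00 + 34.00 + 60.00 = 214.80
Eq. 3: 0.9(62) - 1.4(80) = 55.80 - 112.00 = -56.20
Eq. 4: 1.35(62) + 0.8(80) = 83.70 + 64.00 = 147.70
Eq. 5: 1.35(62) + 1.4(68) + 0.2(68) = 83.70 + 95.20 + 13.60 = 192.50
Eq. 6: 1.35(62) = 83.70
The largest value is 214.80 psf from combination 2.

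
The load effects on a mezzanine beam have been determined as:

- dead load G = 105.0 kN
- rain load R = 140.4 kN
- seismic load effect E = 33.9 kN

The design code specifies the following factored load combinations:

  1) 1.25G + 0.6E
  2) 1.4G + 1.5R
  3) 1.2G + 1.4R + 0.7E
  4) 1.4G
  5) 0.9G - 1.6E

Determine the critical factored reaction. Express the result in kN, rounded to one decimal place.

357.6 kN

1) 1.25(105.0) + 0.6(33.9) = 151.6
2) 1.4(105.0) + 1.5(140.4) = 357.6
3) 1.2(105.0) + 1.4(140.4) + 0.7(33.9) = 346.3
4) 1.4(105.0) = 147.0
5) 0.9(105.0) - 1.6(33.9) = 40.3
Combination 2 governs: V_u = 357.6 kN.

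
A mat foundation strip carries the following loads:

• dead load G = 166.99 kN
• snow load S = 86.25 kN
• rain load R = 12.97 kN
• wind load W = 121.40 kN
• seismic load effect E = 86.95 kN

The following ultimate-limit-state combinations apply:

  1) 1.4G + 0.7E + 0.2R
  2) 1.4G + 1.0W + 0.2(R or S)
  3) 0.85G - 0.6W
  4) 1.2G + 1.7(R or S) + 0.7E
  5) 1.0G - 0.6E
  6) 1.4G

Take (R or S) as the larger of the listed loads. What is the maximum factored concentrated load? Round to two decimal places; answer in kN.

407.88 kN

(R or S) → S = 86.25 kN.
1) 1.4(166.99) + 0.7(86.95) + 0.2(12.97) = 233.79 + 60.87 + 2.59 = 297.25
2) 1.4(166.99) + 1.0(121.40) + 0.2(86.25) = 233.79 + 121.40 + 17.25 = 372.44
3) 0.85(166.99) - 0.6(121.40) = 141.94 - 72.84 = 69.10
4) 1.2(166.99) + 1.7(86.25) + 0.7(86.95) = 407.88
5) 1.0(166.99) - 0.6(86.95) = 166.99 - 52.17 = 114.82
6) 1.4(166.99) = 233.79
The controlling combination is 4, giving 407.88 kN.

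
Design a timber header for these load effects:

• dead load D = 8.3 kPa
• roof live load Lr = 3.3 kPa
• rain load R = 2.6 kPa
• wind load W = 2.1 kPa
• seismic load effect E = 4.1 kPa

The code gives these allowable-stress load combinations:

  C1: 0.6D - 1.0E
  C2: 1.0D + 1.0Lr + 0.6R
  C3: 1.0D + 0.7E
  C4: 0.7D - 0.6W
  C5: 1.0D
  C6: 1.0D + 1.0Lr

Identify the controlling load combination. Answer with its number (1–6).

C1: 0.6(8.3) - 1.0(4.1) = 0.9
C2: 1.0(8.3) + 1.0(3.3) + 0.6(2.6) = 13.2
C3: 1.0(8.3) + 0.7(4.1) = 11.2
C4: 0.7(8.3) - 0.6(2.1) = 4.6
C5: 1.0(8.3) = 8.3
C6: 1.0(8.3) + 1.0(3.3) = 11.6
The largest value is 13.2 kPa from combination 2.

Combination 2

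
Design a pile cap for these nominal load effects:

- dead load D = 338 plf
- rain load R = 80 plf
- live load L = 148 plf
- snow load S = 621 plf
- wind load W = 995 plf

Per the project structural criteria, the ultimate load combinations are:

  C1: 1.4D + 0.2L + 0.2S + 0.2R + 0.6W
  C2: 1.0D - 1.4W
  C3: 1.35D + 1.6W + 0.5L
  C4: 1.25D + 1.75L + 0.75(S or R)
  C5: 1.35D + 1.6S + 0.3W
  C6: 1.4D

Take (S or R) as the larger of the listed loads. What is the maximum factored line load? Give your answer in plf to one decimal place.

2122.3 plf

(S or R) → S = 621 plf.
C1: 1.4(338) + 0.2(148) + 0.2(621) + 0.2(80) + 0.6(995) = 473.2 + 29.6 + 124.2 + 16.0 + 597.0 = 1240.0
C2: 1.0(338) - 1.4(995) = 338.0 - 1393.0 = -1055.0
C3: 1.35(338) + 1.6(995) + 0.5(148) = 456.3 + 1592.0 + 74.0 = 2122.3
C4: 1.25(338) + 1.75(148) + 0.75(621) = 422.5 + 259.0 + 465.8 = 1147.3
C5: 1.35(338) + 1.6(621) + 0.3(995) = 456.3 + 993.6 + 298.5 = 1748.4
C6: 1.4(338) = 473.2
The controlling combination is 3, giving 2122.3 plf.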